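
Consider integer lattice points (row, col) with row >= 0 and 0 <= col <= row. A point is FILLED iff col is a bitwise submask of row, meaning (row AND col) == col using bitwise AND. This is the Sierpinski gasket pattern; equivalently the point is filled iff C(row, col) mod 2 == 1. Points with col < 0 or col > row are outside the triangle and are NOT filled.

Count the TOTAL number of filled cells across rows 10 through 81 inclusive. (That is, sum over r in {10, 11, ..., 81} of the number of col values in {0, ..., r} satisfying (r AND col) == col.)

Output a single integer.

r10=1010 pc2: +4 =4
r11=1011 pc3: +8 =12
r12=1100 pc2: +4 =16
r13=1101 pc3: +8 =24
r14=1110 pc3: +8 =32
r15=1111 pc4: +16 =48
r16=10000 pc1: +2 =50
r17=10001 pc2: +4 =54
r18=10010 pc2: +4 =58
r19=10011 pc3: +8 =66
r20=10100 pc2: +4 =70
r21=10101 pc3: +8 =78
r22=10110 pc3: +8 =86
r23=10111 pc4: +16 =102
r24=11000 pc2: +4 =106
r25=11001 pc3: +8 =114
r26=11010 pc3: +8 =122
r27=11011 pc4: +16 =138
r28=11100 pc3: +8 =146
r29=11101 pc4: +16 =162
r30=11110 pc4: +16 =178
r31=11111 pc5: +32 =210
r32=100000 pc1: +2 =212
r33=100001 pc2: +4 =216
r34=100010 pc2: +4 =220
r35=100011 pc3: +8 =228
r36=100100 pc2: +4 =232
r37=100101 pc3: +8 =240
r38=100110 pc3: +8 =248
r39=100111 pc4: +16 =264
r40=101000 pc2: +4 =268
r41=101001 pc3: +8 =276
r42=101010 pc3: +8 =284
r43=101011 pc4: +16 =300
r44=101100 pc3: +8 =308
r45=101101 pc4: +16 =324
r46=101110 pc4: +16 =340
r47=101111 pc5: +32 =372
r48=110000 pc2: +4 =376
r49=110001 pc3: +8 =384
r50=110010 pc3: +8 =392
r51=110011 pc4: +16 =408
r52=110100 pc3: +8 =416
r53=110101 pc4: +16 =432
r54=110110 pc4: +16 =448
r55=110111 pc5: +32 =480
r56=111000 pc3: +8 =488
r57=111001 pc4: +16 =504
r58=111010 pc4: +16 =520
r59=111011 pc5: +32 =552
r60=111100 pc4: +16 =568
r61=111101 pc5: +32 =600
r62=111110 pc5: +32 =632
r63=111111 pc6: +64 =696
r64=1000000 pc1: +2 =698
r65=1000001 pc2: +4 =702
r66=1000010 pc2: +4 =706
r67=1000011 pc3: +8 =714
r68=1000100 pc2: +4 =718
r69=1000101 pc3: +8 =726
r70=1000110 pc3: +8 =734
r71=1000111 pc4: +16 =750
r72=1001000 pc2: +4 =754
r73=1001001 pc3: +8 =762
r74=1001010 pc3: +8 =770
r75=1001011 pc4: +16 =786
r76=1001100 pc3: +8 =794
r77=1001101 pc4: +16 =810
r78=1001110 pc4: +16 =826
r79=1001111 pc5: +32 =858
r80=1010000 pc2: +4 =862
r81=1010001 pc3: +8 =870

Answer: 870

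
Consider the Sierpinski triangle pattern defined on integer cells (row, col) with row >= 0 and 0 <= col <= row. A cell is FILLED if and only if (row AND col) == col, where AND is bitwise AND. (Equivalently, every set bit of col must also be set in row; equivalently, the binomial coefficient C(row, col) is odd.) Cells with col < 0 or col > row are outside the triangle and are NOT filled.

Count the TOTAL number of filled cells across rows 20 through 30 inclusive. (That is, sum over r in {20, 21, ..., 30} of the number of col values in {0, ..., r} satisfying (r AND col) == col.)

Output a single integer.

r20=10100 pc2: +4 =4
r21=10101 pc3: +8 =12
r22=10110 pc3: +8 =20
r23=10111 pc4: +16 =36
r24=11000 pc2: +4 =40
r25=11001 pc3: +8 =48
r26=11010 pc3: +8 =56
r27=11011 pc4: +16 =72
r28=11100 pc3: +8 =80
r29=11101 pc4: +16 =96
r30=11110 pc4: +16 =112

Answer: 112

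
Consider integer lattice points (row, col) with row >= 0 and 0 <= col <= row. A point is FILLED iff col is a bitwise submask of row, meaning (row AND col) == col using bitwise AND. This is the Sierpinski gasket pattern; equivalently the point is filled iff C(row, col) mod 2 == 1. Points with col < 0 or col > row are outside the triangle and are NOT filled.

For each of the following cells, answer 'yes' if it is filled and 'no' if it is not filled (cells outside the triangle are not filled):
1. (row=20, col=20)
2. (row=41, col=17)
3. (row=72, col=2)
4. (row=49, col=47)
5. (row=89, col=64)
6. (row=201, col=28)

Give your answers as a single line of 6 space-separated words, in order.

Answer: yes no no no yes no

Derivation:
(20,20): row=0b10100, col=0b10100, row AND col = 0b10100 = 20; 20 == 20 -> filled
(41,17): row=0b101001, col=0b10001, row AND col = 0b1 = 1; 1 != 17 -> empty
(72,2): row=0b1001000, col=0b10, row AND col = 0b0 = 0; 0 != 2 -> empty
(49,47): row=0b110001, col=0b101111, row AND col = 0b100001 = 33; 33 != 47 -> empty
(89,64): row=0b1011001, col=0b1000000, row AND col = 0b1000000 = 64; 64 == 64 -> filled
(201,28): row=0b11001001, col=0b11100, row AND col = 0b1000 = 8; 8 != 28 -> empty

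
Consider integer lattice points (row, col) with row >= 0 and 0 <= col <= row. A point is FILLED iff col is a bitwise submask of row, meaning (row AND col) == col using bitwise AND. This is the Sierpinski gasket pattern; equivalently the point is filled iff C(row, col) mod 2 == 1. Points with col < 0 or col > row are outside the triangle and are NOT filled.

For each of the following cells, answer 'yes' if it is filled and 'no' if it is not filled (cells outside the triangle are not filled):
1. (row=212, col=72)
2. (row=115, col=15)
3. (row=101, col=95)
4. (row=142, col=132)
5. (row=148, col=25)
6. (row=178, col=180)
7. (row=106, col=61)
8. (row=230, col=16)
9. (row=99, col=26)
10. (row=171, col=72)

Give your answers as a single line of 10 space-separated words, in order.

(212,72): row=0b11010100, col=0b1001000, row AND col = 0b1000000 = 64; 64 != 72 -> empty
(115,15): row=0b1110011, col=0b1111, row AND col = 0b11 = 3; 3 != 15 -> empty
(101,95): row=0b1100101, col=0b1011111, row AND col = 0b1000101 = 69; 69 != 95 -> empty
(142,132): row=0b10001110, col=0b10000100, row AND col = 0b10000100 = 132; 132 == 132 -> filled
(148,25): row=0b10010100, col=0b11001, row AND col = 0b10000 = 16; 16 != 25 -> empty
(178,180): col outside [0, 178] -> not filled
(106,61): row=0b1101010, col=0b111101, row AND col = 0b101000 = 40; 40 != 61 -> empty
(230,16): row=0b11100110, col=0b10000, row AND col = 0b0 = 0; 0 != 16 -> empty
(99,26): row=0b1100011, col=0b11010, row AND col = 0b10 = 2; 2 != 26 -> empty
(171,72): row=0b10101011, col=0b1001000, row AND col = 0b1000 = 8; 8 != 72 -> empty

Answer: no no no yes no no no no no no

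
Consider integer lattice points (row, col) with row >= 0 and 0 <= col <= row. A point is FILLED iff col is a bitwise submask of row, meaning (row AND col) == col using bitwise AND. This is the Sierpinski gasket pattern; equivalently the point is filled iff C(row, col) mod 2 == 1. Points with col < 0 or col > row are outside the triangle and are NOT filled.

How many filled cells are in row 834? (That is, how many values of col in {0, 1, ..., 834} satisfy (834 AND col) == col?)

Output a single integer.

834 in binary = 1101000010
popcount(834) = number of 1-bits in 1101000010 = 4
A col c satisfies (834 AND c) == c iff every set bit of c is also set in 834; each of the 4 set bits of 834 can independently be on or off in c.
count = 2^4 = 16

Answer: 16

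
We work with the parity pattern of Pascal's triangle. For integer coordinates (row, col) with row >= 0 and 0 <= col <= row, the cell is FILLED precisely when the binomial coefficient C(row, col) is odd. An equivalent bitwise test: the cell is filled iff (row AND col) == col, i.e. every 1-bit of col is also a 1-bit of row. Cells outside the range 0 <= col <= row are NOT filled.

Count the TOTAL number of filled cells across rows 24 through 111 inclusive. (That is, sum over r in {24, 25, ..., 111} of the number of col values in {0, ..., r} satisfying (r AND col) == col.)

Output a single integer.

Answer: 1404

Derivation:
r24=11000 pc2: +4 =4
r25=11001 pc3: +8 =12
r26=11010 pc3: +8 =20
r27=11011 pc4: +16 =36
r28=11100 pc3: +8 =44
r29=11101 pc4: +16 =60
r30=11110 pc4: +16 =76
r31=11111 pc5: +32 =108
r32=100000 pc1: +2 =110
r33=100001 pc2: +4 =114
r34=100010 pc2: +4 =118
r35=100011 pc3: +8 =126
r36=100100 pc2: +4 =130
r37=100101 pc3: +8 =138
r38=100110 pc3: +8 =146
r39=100111 pc4: +16 =162
r40=101000 pc2: +4 =166
r41=101001 pc3: +8 =174
r42=101010 pc3: +8 =182
r43=101011 pc4: +16 =198
r44=101100 pc3: +8 =206
r45=101101 pc4: +16 =222
r46=101110 pc4: +16 =238
r47=101111 pc5: +32 =270
r48=110000 pc2: +4 =274
r49=110001 pc3: +8 =282
r50=110010 pc3: +8 =290
r51=110011 pc4: +16 =306
r52=110100 pc3: +8 =314
r53=110101 pc4: +16 =330
r54=110110 pc4: +16 =346
r55=110111 pc5: +32 =378
r56=111000 pc3: +8 =386
r57=111001 pc4: +16 =402
r58=111010 pc4: +16 =418
r59=111011 pc5: +32 =450
r60=111100 pc4: +16 =466
r61=111101 pc5: +32 =498
r62=111110 pc5: +32 =530
r63=111111 pc6: +64 =594
r64=1000000 pc1: +2 =596
r65=1000001 pc2: +4 =600
r66=1000010 pc2: +4 =604
r67=1000011 pc3: +8 =612
r68=1000100 pc2: +4 =616
r69=1000101 pc3: +8 =624
r70=1000110 pc3: +8 =632
r71=1000111 pc4: +16 =648
r72=1001000 pc2: +4 =652
r73=1001001 pc3: +8 =660
r74=1001010 pc3: +8 =668
r75=1001011 pc4: +16 =684
r76=1001100 pc3: +8 =692
r77=1001101 pc4: +16 =708
r78=1001110 pc4: +16 =724
r79=1001111 pc5: +32 =756
r80=1010000 pc2: +4 =760
r81=1010001 pc3: +8 =768
r82=1010010 pc3: +8 =776
r83=1010011 pc4: +16 =792
r84=1010100 pc3: +8 =800
r85=1010101 pc4: +16 =816
r86=1010110 pc4: +16 =832
r87=1010111 pc5: +32 =864
r88=1011000 pc3: +8 =872
r89=1011001 pc4: +16 =888
r90=1011010 pc4: +16 =904
r91=1011011 pc5: +32 =936
r92=1011100 pc4: +16 =952
r93=1011101 pc5: +32 =984
r94=1011110 pc5: +32 =1016
r95=1011111 pc6: +64 =1080
r96=1100000 pc2: +4 =1084
r97=1100001 pc3: +8 =1092
r98=1100010 pc3: +8 =1100
r99=1100011 pc4: +16 =1116
r100=1100100 pc3: +8 =1124
r101=1100101 pc4: +16 =1140
r102=1100110 pc4: +16 =1156
r103=1100111 pc5: +32 =1188
r104=1101000 pc3: +8 =1196
r105=1101001 pc4: +16 =1212
r106=1101010 pc4: +16 =1228
r107=1101011 pc5: +32 =1260
r108=1101100 pc4: +16 =1276
r109=1101101 pc5: +32 =1308
r110=1101110 pc5: +32 =1340
r111=1101111 pc6: +64 =1404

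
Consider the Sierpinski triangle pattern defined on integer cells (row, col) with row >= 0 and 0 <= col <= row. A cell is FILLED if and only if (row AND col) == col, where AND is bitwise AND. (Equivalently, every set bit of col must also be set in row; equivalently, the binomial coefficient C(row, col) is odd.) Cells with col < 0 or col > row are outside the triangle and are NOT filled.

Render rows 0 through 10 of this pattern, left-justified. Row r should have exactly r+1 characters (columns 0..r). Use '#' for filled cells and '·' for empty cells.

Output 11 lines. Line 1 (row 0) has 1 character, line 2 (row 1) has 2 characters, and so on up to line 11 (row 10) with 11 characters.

Answer: #
##
#·#
####
#···#
##··##
#·#·#·#
########
#·······#
##······##
#·#·····#·#

Derivation:
r0=0: #
r1=1: ##
r2=10: #·#
r3=11: ####
r4=100: #···#
r5=101: ##··##
r6=110: #·#·#·#
r7=111: ########
r8=1000: #·······#
r9=1001: ##······##
r10=1010: #·#·····#·#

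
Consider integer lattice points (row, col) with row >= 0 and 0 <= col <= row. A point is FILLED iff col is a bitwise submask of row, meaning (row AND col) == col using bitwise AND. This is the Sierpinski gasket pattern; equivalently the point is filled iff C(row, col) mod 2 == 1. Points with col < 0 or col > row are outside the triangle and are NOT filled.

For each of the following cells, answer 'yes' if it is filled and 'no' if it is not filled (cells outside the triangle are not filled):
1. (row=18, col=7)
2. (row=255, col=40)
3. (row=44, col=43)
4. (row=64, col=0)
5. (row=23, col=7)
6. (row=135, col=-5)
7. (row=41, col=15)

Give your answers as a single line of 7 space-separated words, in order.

(18,7): row=0b10010, col=0b111, row AND col = 0b10 = 2; 2 != 7 -> empty
(255,40): row=0b11111111, col=0b101000, row AND col = 0b101000 = 40; 40 == 40 -> filled
(44,43): row=0b101100, col=0b101011, row AND col = 0b101000 = 40; 40 != 43 -> empty
(64,0): row=0b1000000, col=0b0, row AND col = 0b0 = 0; 0 == 0 -> filled
(23,7): row=0b10111, col=0b111, row AND col = 0b111 = 7; 7 == 7 -> filled
(135,-5): col outside [0, 135] -> not filled
(41,15): row=0b101001, col=0b1111, row AND col = 0b1001 = 9; 9 != 15 -> empty

Answer: no yes no yes yes no no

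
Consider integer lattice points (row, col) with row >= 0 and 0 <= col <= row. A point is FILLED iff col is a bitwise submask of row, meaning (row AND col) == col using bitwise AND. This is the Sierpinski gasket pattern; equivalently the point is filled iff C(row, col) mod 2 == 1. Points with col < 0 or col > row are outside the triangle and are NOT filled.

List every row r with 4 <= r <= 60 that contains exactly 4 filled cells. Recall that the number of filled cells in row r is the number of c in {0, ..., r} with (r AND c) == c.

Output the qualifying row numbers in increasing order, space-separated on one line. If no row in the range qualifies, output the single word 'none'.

Row r has 2^popcount(r) filled cells, so we need popcount(r) = log2(4) = 2.
Scan r = 4..60 and keep those with exactly 2 one-bits:
r=4=100 popcount=1 -> skip
r=5=101 popcount=2 -> KEEP
r=6=110 popcount=2 -> KEEP
r=7=111 popcount=3 -> skip
r=8=1000 popcount=1 -> skip
r=9=1001 popcount=2 -> KEEP
r=10=1010 popcount=2 -> KEEP
r=11=1011 popcount=3 -> skip
r=12=1100 popcount=2 -> KEEP
r=13=1101 popcount=3 -> skip
r=14=1110 popcount=3 -> skip
r=15=1111 popcount=4 -> skip
r=16=10000 popcount=1 -> skip
r=17=10001 popcount=2 -> KEEP
r=18=10010 popcount=2 -> KEEP
r=19=10011 popcount=3 -> skip
r=20=10100 popcount=2 -> KEEP
r=21=10101 popcount=3 -> skip
r=22=10110 popcount=3 -> skip
r=23=10111 popcount=4 -> skip
r=24=11000 popcount=2 -> KEEP
r=25=11001 popcount=3 -> skip
r=26=11010 popcount=3 -> skip
r=27=11011 popcount=4 -> skip
r=28=11100 popcount=3 -> skip
r=29=11101 popcount=4 -> skip
r=30=11110 popcount=4 -> skip
r=31=11111 popcount=5 -> skip
r=32=100000 popcount=1 -> skip
r=33=100001 popcount=2 -> KEEP
r=34=100010 popcount=2 -> KEEP
r=35=100011 popcount=3 -> skip
r=36=100100 popcount=2 -> KEEP
r=37=100101 popcount=3 -> skip
r=38=100110 popcount=3 -> skip
r=39=100111 popcount=4 -> skip
r=40=101000 popcount=2 -> KEEP
r=41=101001 popcount=3 -> skip
r=42=101010 popcount=3 -> skip
r=43=101011 popcount=4 -> skip
r=44=101100 popcount=3 -> skip
r=45=101101 popcount=4 -> skip
r=46=101110 popcount=4 -> skip
r=47=101111 popcount=5 -> skip
r=48=110000 popcount=2 -> KEEP
r=49=110001 popcount=3 -> skip
r=50=110010 popcount=3 -> skip
r=51=110011 popcount=4 -> skip
r=52=110100 popcount=3 -> skip
r=53=110101 popcount=4 -> skip
r=54=110110 popcount=4 -> skip
r=55=110111 popcount=5 -> skip
r=56=111000 popcount=3 -> skip
r=57=111001 popcount=4 -> skip
r=58=111010 popcount=4 -> skip
r=59=111011 popcount=5 -> skip
r=60=111100 popcount=4 -> skip
Kept rows: 5 6 9 10 12 17 18 20 24 33 34 36 40 48

Answer: 5 6 9 10 12 17 18 20 24 33 34 36 40 48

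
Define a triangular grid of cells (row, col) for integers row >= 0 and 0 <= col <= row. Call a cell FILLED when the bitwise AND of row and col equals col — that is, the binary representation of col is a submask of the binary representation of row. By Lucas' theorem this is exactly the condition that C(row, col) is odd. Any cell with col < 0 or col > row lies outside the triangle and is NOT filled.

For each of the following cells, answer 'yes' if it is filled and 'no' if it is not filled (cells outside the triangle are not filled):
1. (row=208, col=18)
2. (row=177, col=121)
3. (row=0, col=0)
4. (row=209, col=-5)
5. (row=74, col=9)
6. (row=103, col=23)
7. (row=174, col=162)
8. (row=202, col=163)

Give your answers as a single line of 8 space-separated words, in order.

Answer: no no yes no no no yes no

Derivation:
(208,18): row=0b11010000, col=0b10010, row AND col = 0b10000 = 16; 16 != 18 -> empty
(177,121): row=0b10110001, col=0b1111001, row AND col = 0b110001 = 49; 49 != 121 -> empty
(0,0): row=0b0, col=0b0, row AND col = 0b0 = 0; 0 == 0 -> filled
(209,-5): col outside [0, 209] -> not filled
(74,9): row=0b1001010, col=0b1001, row AND col = 0b1000 = 8; 8 != 9 -> empty
(103,23): row=0b1100111, col=0b10111, row AND col = 0b111 = 7; 7 != 23 -> empty
(174,162): row=0b10101110, col=0b10100010, row AND col = 0b10100010 = 162; 162 == 162 -> filled
(202,163): row=0b11001010, col=0b10100011, row AND col = 0b10000010 = 130; 130 != 163 -> empty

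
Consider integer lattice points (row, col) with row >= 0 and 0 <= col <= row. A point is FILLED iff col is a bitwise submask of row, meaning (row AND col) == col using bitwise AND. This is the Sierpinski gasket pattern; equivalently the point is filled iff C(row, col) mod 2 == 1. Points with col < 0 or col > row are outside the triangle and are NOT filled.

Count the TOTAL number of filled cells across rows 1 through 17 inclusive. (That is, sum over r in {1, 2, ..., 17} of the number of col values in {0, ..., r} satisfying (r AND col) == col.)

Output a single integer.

Answer: 86

Derivation:
r1=1 pc1: +2 =2
r2=10 pc1: +2 =4
r3=11 pc2: +4 =8
r4=100 pc1: +2 =10
r5=101 pc2: +4 =14
r6=110 pc2: +4 =18
r7=111 pc3: +8 =26
r8=1000 pc1: +2 =28
r9=1001 pc2: +4 =32
r10=1010 pc2: +4 =36
r11=1011 pc3: +8 =44
r12=1100 pc2: +4 =48
r13=1101 pc3: +8 =56
r14=1110 pc3: +8 =64
r15=1111 pc4: +16 =80
r16=10000 pc1: +2 =82
r17=10001 pc2: +4 =86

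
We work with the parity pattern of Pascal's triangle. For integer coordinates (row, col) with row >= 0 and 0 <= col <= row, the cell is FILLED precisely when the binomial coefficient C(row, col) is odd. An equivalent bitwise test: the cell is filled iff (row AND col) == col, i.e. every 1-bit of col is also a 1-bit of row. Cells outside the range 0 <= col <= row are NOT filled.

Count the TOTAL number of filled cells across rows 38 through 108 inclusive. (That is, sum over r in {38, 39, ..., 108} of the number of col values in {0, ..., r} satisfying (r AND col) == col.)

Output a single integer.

Answer: 1138

Derivation:
r38=100110 pc3: +8 =8
r39=100111 pc4: +16 =24
r40=101000 pc2: +4 =28
r41=101001 pc3: +8 =36
r42=101010 pc3: +8 =44
r43=101011 pc4: +16 =60
r44=101100 pc3: +8 =68
r45=101101 pc4: +16 =84
r46=101110 pc4: +16 =100
r47=101111 pc5: +32 =132
r48=110000 pc2: +4 =136
r49=110001 pc3: +8 =144
r50=110010 pc3: +8 =152
r51=110011 pc4: +16 =168
r52=110100 pc3: +8 =176
r53=110101 pc4: +16 =192
r54=110110 pc4: +16 =208
r55=110111 pc5: +32 =240
r56=111000 pc3: +8 =248
r57=111001 pc4: +16 =264
r58=111010 pc4: +16 =280
r59=111011 pc5: +32 =312
r60=111100 pc4: +16 =328
r61=111101 pc5: +32 =360
r62=111110 pc5: +32 =392
r63=111111 pc6: +64 =456
r64=1000000 pc1: +2 =458
r65=1000001 pc2: +4 =462
r66=1000010 pc2: +4 =466
r67=1000011 pc3: +8 =474
r68=1000100 pc2: +4 =478
r69=1000101 pc3: +8 =486
r70=1000110 pc3: +8 =494
r71=1000111 pc4: +16 =510
r72=1001000 pc2: +4 =514
r73=1001001 pc3: +8 =522
r74=1001010 pc3: +8 =530
r75=1001011 pc4: +16 =546
r76=1001100 pc3: +8 =554
r77=1001101 pc4: +16 =570
r78=1001110 pc4: +16 =586
r79=1001111 pc5: +32 =618
r80=1010000 pc2: +4 =622
r81=1010001 pc3: +8 =630
r82=1010010 pc3: +8 =638
r83=1010011 pc4: +16 =654
r84=1010100 pc3: +8 =662
r85=1010101 pc4: +16 =678
r86=1010110 pc4: +16 =694
r87=1010111 pc5: +32 =726
r88=1011000 pc3: +8 =734
r89=1011001 pc4: +16 =750
r90=1011010 pc4: +16 =766
r91=1011011 pc5: +32 =798
r92=1011100 pc4: +16 =814
r93=1011101 pc5: +32 =846
r94=1011110 pc5: +32 =878
r95=1011111 pc6: +64 =942
r96=1100000 pc2: +4 =946
r97=1100001 pc3: +8 =954
r98=1100010 pc3: +8 =962
r99=1100011 pc4: +16 =978
r100=1100100 pc3: +8 =986
r101=1100101 pc4: +16 =1002
r102=1100110 pc4: +16 =1018
r103=1100111 pc5: +32 =1050
r104=1101000 pc3: +8 =1058
r105=1101001 pc4: +16 =1074
r106=1101010 pc4: +16 =1090
r107=1101011 pc5: +32 =1122
r108=1101100 pc4: +16 =1138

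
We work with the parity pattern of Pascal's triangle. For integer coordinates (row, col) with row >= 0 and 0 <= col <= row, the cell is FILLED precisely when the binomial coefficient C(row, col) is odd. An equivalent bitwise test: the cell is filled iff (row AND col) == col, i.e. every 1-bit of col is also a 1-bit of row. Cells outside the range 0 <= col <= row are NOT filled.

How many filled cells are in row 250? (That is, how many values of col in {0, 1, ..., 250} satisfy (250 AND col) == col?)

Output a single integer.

250 in binary = 11111010
popcount(250) = number of 1-bits in 11111010 = 6
A col c satisfies (250 AND c) == c iff every set bit of c is also set in 250; each of the 6 set bits of 250 can independently be on or off in c.
count = 2^6 = 64

Answer: 64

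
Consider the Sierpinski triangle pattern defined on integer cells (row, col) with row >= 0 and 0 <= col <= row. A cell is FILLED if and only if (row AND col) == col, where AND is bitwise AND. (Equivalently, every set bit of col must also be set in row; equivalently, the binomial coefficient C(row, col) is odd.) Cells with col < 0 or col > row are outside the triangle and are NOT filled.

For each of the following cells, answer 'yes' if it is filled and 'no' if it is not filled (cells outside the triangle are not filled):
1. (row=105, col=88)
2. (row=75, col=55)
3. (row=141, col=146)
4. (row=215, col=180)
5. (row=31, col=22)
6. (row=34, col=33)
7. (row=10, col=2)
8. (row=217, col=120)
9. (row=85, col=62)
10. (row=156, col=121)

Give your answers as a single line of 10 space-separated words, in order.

(105,88): row=0b1101001, col=0b1011000, row AND col = 0b1001000 = 72; 72 != 88 -> empty
(75,55): row=0b1001011, col=0b110111, row AND col = 0b11 = 3; 3 != 55 -> empty
(141,146): col outside [0, 141] -> not filled
(215,180): row=0b11010111, col=0b10110100, row AND col = 0b10010100 = 148; 148 != 180 -> empty
(31,22): row=0b11111, col=0b10110, row AND col = 0b10110 = 22; 22 == 22 -> filled
(34,33): row=0b100010, col=0b100001, row AND col = 0b100000 = 32; 32 != 33 -> empty
(10,2): row=0b1010, col=0b10, row AND col = 0b10 = 2; 2 == 2 -> filled
(217,120): row=0b11011001, col=0b1111000, row AND col = 0b1011000 = 88; 88 != 120 -> empty
(85,62): row=0b1010101, col=0b111110, row AND col = 0b10100 = 20; 20 != 62 -> empty
(156,121): row=0b10011100, col=0b1111001, row AND col = 0b11000 = 24; 24 != 121 -> empty

Answer: no no no no yes no yes no no no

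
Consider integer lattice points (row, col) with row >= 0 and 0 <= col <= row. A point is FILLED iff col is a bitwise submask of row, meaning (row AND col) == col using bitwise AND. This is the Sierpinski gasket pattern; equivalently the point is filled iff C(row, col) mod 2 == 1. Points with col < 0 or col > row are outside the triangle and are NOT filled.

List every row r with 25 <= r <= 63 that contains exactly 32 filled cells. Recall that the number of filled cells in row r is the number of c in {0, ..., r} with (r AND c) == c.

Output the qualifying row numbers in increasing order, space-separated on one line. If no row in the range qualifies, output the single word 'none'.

Answer: 31 47 55 59 61 62

Derivation:
Row r has 2^popcount(r) filled cells, so we need popcount(r) = log2(32) = 5.
Scan r = 25..63 and keep those with exactly 5 one-bits:
r=25=11001 popcount=3 -> skip
r=26=11010 popcount=3 -> skip
r=27=11011 popcount=4 -> skip
r=28=11100 popcount=3 -> skip
r=29=11101 popcount=4 -> skip
r=30=11110 popcount=4 -> skip
r=31=11111 popcount=5 -> KEEP
r=32=100000 popcount=1 -> skip
r=33=100001 popcount=2 -> skip
r=34=100010 popcount=2 -> skip
r=35=100011 popcount=3 -> skip
r=36=100100 popcount=2 -> skip
r=37=100101 popcount=3 -> skip
r=38=100110 popcount=3 -> skip
r=39=100111 popcount=4 -> skip
r=40=101000 popcount=2 -> skip
r=41=101001 popcount=3 -> skip
r=42=101010 popcount=3 -> skip
r=43=101011 popcount=4 -> skip
r=44=101100 popcount=3 -> skip
r=45=101101 popcount=4 -> skip
r=46=101110 popcount=4 -> skip
r=47=101111 popcount=5 -> KEEP
r=48=110000 popcount=2 -> skip
r=49=110001 popcount=3 -> skip
r=50=110010 popcount=3 -> skip
r=51=110011 popcount=4 -> skip
r=52=110100 popcount=3 -> skip
r=53=110101 popcount=4 -> skip
r=54=110110 popcount=4 -> skip
r=55=110111 popcount=5 -> KEEP
r=56=111000 popcount=3 -> skip
r=57=111001 popcount=4 -> skip
r=58=111010 popcount=4 -> skip
r=59=111011 popcount=5 -> KEEP
r=60=111100 popcount=4 -> skip
r=61=111101 popcount=5 -> KEEP
r=62=111110 popcount=5 -> KEEP
r=63=111111 popcount=6 -> skip
Kept rows: 31 47 55 59 61 62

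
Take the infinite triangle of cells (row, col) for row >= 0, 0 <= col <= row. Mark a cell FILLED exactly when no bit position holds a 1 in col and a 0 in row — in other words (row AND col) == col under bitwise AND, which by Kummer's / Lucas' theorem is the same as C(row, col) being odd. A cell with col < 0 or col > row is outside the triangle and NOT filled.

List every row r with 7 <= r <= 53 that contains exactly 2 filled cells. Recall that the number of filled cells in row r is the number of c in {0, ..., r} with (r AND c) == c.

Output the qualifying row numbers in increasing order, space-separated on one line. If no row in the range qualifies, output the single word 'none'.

Row r has 2^popcount(r) filled cells, so we need popcount(r) = log2(2) = 1.
Scan r = 7..53 and keep those with exactly 1 one-bits:
r=7=111 popcount=3 -> skip
r=8=1000 popcount=1 -> KEEP
r=9=1001 popcount=2 -> skip
r=10=1010 popcount=2 -> skip
r=11=1011 popcount=3 -> skip
r=12=1100 popcount=2 -> skip
r=13=1101 popcount=3 -> skip
r=14=1110 popcount=3 -> skip
r=15=1111 popcount=4 -> skip
r=16=10000 popcount=1 -> KEEP
r=17=10001 popcount=2 -> skip
r=18=10010 popcount=2 -> skip
r=19=10011 popcount=3 -> skip
r=20=10100 popcount=2 -> skip
r=21=10101 popcount=3 -> skip
r=22=10110 popcount=3 -> skip
r=23=10111 popcount=4 -> skip
r=24=11000 popcount=2 -> skip
r=25=11001 popcount=3 -> skip
r=26=11010 popcount=3 -> skip
r=27=11011 popcount=4 -> skip
r=28=11100 popcount=3 -> skip
r=29=11101 popcount=4 -> skip
r=30=11110 popcount=4 -> skip
r=31=11111 popcount=5 -> skip
r=32=100000 popcount=1 -> KEEP
r=33=100001 popcount=2 -> skip
r=34=100010 popcount=2 -> skip
r=35=100011 popcount=3 -> skip
r=36=100100 popcount=2 -> skip
r=37=100101 popcount=3 -> skip
r=38=100110 popcount=3 -> skip
r=39=100111 popcount=4 -> skip
r=40=101000 popcount=2 -> skip
r=41=101001 popcount=3 -> skip
r=42=101010 popcount=3 -> skip
r=43=101011 popcount=4 -> skip
r=44=101100 popcount=3 -> skip
r=45=101101 popcount=4 -> skip
r=46=101110 popcount=4 -> skip
r=47=101111 popcount=5 -> skip
r=48=110000 popcount=2 -> skip
r=49=110001 popcount=3 -> skip
r=50=110010 popcount=3 -> skip
r=51=110011 popcount=4 -> skip
r=52=110100 popcount=3 -> skip
r=53=110101 popcount=4 -> skip
Kept rows: 8 16 32

Answer: 8 16 32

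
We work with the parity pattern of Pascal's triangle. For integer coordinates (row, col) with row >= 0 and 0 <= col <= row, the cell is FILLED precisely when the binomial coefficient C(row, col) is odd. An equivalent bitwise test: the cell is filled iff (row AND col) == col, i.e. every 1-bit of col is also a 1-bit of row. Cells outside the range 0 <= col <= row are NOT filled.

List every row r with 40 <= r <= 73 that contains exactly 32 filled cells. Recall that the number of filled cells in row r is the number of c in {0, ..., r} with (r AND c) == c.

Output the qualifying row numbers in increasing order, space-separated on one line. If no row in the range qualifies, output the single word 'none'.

Answer: 47 55 59 61 62

Derivation:
Row r has 2^popcount(r) filled cells, so we need popcount(r) = log2(32) = 5.
Scan r = 40..73 and keep those with exactly 5 one-bits:
r=40=101000 popcount=2 -> skip
r=41=101001 popcount=3 -> skip
r=42=101010 popcount=3 -> skip
r=43=101011 popcount=4 -> skip
r=44=101100 popcount=3 -> skip
r=45=101101 popcount=4 -> skip
r=46=101110 popcount=4 -> skip
r=47=101111 popcount=5 -> KEEP
r=48=110000 popcount=2 -> skip
r=49=110001 popcount=3 -> skip
r=50=110010 popcount=3 -> skip
r=51=110011 popcount=4 -> skip
r=52=110100 popcount=3 -> skip
r=53=110101 popcount=4 -> skip
r=54=110110 popcount=4 -> skip
r=55=110111 popcount=5 -> KEEP
r=56=111000 popcount=3 -> skip
r=57=111001 popcount=4 -> skip
r=58=111010 popcount=4 -> skip
r=59=111011 popcount=5 -> KEEP
r=60=111100 popcount=4 -> skip
r=61=111101 popcount=5 -> KEEP
r=62=111110 popcount=5 -> KEEP
r=63=111111 popcount=6 -> skip
r=64=1000000 popcount=1 -> skip
r=65=1000001 popcount=2 -> skip
r=66=1000010 popcount=2 -> skip
r=67=1000011 popcount=3 -> skip
r=68=1000100 popcount=2 -> skip
r=69=1000101 popcount=3 -> skip
r=70=1000110 popcount=3 -> skip
r=71=1000111 popcount=4 -> skip
r=72=1001000 popcount=2 -> skip
r=73=1001001 popcount=3 -> skip
Kept rows: 47 55 59 61 62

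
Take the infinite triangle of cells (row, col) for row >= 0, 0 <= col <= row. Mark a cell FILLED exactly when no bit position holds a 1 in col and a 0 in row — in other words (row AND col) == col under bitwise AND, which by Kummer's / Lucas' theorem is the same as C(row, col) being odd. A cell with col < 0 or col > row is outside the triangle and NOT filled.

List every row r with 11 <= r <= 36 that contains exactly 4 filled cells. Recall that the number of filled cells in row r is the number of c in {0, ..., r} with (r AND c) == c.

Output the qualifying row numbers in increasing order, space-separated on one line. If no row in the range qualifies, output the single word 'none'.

Answer: 12 17 18 20 24 33 34 36

Derivation:
Row r has 2^popcount(r) filled cells, so we need popcount(r) = log2(4) = 2.
Scan r = 11..36 and keep those with exactly 2 one-bits:
r=11=1011 popcount=3 -> skip
r=12=1100 popcount=2 -> KEEP
r=13=1101 popcount=3 -> skip
r=14=1110 popcount=3 -> skip
r=15=1111 popcount=4 -> skip
r=16=10000 popcount=1 -> skip
r=17=10001 popcount=2 -> KEEP
r=18=10010 popcount=2 -> KEEP
r=19=10011 popcount=3 -> skip
r=20=10100 popcount=2 -> KEEP
r=21=10101 popcount=3 -> skip
r=22=10110 popcount=3 -> skip
r=23=10111 popcount=4 -> skip
r=24=11000 popcount=2 -> KEEP
r=25=11001 popcount=3 -> skip
r=26=11010 popcount=3 -> skip
r=27=11011 popcount=4 -> skip
r=28=11100 popcount=3 -> skip
r=29=11101 popcount=4 -> skip
r=30=11110 popcount=4 -> skip
r=31=11111 popcount=5 -> skip
r=32=100000 popcount=1 -> skip
r=33=100001 popcount=2 -> KEEP
r=34=100010 popcount=2 -> KEEP
r=35=100011 popcount=3 -> skip
r=36=100100 popcount=2 -> KEEP
Kept rows: 12 17 18 20 24 33 34 36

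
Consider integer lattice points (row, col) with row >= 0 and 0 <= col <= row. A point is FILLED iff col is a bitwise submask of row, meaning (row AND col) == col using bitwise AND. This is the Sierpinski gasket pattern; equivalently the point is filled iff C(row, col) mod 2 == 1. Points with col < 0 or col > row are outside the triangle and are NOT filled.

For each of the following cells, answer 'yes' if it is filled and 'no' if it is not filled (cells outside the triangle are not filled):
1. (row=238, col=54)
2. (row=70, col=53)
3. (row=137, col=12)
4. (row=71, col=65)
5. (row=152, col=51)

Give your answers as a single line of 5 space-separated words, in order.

(238,54): row=0b11101110, col=0b110110, row AND col = 0b100110 = 38; 38 != 54 -> empty
(70,53): row=0b1000110, col=0b110101, row AND col = 0b100 = 4; 4 != 53 -> empty
(137,12): row=0b10001001, col=0b1100, row AND col = 0b1000 = 8; 8 != 12 -> empty
(71,65): row=0b1000111, col=0b1000001, row AND col = 0b1000001 = 65; 65 == 65 -> filled
(152,51): row=0b10011000, col=0b110011, row AND col = 0b10000 = 16; 16 != 51 -> empty

Answer: no no no yes no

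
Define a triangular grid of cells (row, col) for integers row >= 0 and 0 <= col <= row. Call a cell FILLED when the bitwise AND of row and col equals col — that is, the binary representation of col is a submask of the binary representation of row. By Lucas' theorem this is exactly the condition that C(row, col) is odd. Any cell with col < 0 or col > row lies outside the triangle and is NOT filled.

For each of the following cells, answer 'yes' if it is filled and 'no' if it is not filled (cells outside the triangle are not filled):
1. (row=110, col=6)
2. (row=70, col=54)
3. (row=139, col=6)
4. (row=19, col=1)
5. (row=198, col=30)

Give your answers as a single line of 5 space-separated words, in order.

Answer: yes no no yes no

Derivation:
(110,6): row=0b1101110, col=0b110, row AND col = 0b110 = 6; 6 == 6 -> filled
(70,54): row=0b1000110, col=0b110110, row AND col = 0b110 = 6; 6 != 54 -> empty
(139,6): row=0b10001011, col=0b110, row AND col = 0b10 = 2; 2 != 6 -> empty
(19,1): row=0b10011, col=0b1, row AND col = 0b1 = 1; 1 == 1 -> filled
(198,30): row=0b11000110, col=0b11110, row AND col = 0b110 = 6; 6 != 30 -> empty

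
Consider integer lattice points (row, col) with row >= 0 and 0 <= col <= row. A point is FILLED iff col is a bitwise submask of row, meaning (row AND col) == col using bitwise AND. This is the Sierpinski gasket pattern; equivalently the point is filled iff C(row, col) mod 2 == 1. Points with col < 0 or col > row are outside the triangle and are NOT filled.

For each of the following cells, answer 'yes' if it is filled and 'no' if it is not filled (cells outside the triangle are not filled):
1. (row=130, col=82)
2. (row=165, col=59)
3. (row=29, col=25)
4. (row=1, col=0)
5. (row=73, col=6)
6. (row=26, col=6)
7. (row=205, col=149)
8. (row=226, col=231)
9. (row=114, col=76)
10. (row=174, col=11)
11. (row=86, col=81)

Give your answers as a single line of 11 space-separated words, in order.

Answer: no no yes yes no no no no no no no

Derivation:
(130,82): row=0b10000010, col=0b1010010, row AND col = 0b10 = 2; 2 != 82 -> empty
(165,59): row=0b10100101, col=0b111011, row AND col = 0b100001 = 33; 33 != 59 -> empty
(29,25): row=0b11101, col=0b11001, row AND col = 0b11001 = 25; 25 == 25 -> filled
(1,0): row=0b1, col=0b0, row AND col = 0b0 = 0; 0 == 0 -> filled
(73,6): row=0b1001001, col=0b110, row AND col = 0b0 = 0; 0 != 6 -> empty
(26,6): row=0b11010, col=0b110, row AND col = 0b10 = 2; 2 != 6 -> empty
(205,149): row=0b11001101, col=0b10010101, row AND col = 0b10000101 = 133; 133 != 149 -> empty
(226,231): col outside [0, 226] -> not filled
(114,76): row=0b1110010, col=0b1001100, row AND col = 0b1000000 = 64; 64 != 76 -> empty
(174,11): row=0b10101110, col=0b1011, row AND col = 0b1010 = 10; 10 != 11 -> empty
(86,81): row=0b1010110, col=0b1010001, row AND col = 0b1010000 = 80; 80 != 81 -> empty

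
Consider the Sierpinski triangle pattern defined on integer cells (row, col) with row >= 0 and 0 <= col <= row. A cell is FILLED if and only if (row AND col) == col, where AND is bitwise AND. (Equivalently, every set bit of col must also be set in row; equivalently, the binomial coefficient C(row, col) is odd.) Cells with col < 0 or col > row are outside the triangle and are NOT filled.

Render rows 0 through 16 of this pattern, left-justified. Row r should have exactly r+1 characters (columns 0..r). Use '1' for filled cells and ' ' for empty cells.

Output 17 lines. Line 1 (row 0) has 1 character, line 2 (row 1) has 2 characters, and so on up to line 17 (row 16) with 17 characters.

r0=0: 1
r1=1: 11
r2=10: 1 1
r3=11: 1111
r4=100: 1   1
r5=101: 11  11
r6=110: 1 1 1 1
r7=111: 11111111
r8=1000: 1       1
r9=1001: 11      11
r10=1010: 1 1     1 1
r11=1011: 1111    1111
r12=1100: 1   1   1   1
r13=1101: 11  11  11  11
r14=1110: 1 1 1 1 1 1 1 1
r15=1111: 1111111111111111
r16=10000: 1               1

Answer: 1
11
1 1
1111
1   1
11  11
1 1 1 1
11111111
1       1
11      11
1 1     1 1
1111    1111
1   1   1   1
11  11  11  11
1 1 1 1 1 1 1 1
1111111111111111
1               1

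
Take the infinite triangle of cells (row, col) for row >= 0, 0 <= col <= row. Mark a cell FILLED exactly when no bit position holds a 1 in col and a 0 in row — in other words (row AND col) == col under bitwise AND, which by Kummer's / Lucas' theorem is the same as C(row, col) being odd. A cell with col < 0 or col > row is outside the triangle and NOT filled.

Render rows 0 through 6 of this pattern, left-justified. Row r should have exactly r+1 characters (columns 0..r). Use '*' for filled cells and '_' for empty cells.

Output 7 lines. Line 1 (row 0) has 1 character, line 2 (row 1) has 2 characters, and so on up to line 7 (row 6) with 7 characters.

r0=0: *
r1=1: **
r2=10: *_*
r3=11: ****
r4=100: *___*
r5=101: **__**
r6=110: *_*_*_*

Answer: *
**
*_*
****
*___*
**__**
*_*_*_*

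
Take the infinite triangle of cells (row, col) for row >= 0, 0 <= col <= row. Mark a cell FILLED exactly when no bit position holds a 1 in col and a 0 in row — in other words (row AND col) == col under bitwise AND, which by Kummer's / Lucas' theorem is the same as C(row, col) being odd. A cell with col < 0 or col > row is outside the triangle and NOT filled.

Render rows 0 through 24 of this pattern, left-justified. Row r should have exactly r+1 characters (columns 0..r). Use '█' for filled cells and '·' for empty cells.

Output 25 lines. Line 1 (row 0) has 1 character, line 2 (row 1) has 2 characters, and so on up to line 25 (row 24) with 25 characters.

r0=0: █
r1=1: ██
r2=10: █·█
r3=11: ████
r4=100: █···█
r5=101: ██··██
r6=110: █·█·█·█
r7=111: ████████
r8=1000: █·······█
r9=1001: ██······██
r10=1010: █·█·····█·█
r11=1011: ████····████
r12=1100: █···█···█···█
r13=1101: ██··██··██··██
r14=1110: █·█·█·█·█·█·█·█
r15=1111: ████████████████
r16=10000: █···············█
r17=10001: ██··············██
r18=10010: █·█·············█·█
r19=10011: ████············████
r20=10100: █···█···········█···█
r21=10101: ██··██··········██··██
r22=10110: █·█·█·█·········█·█·█·█
r23=10111: ████████········████████
r24=11000: █·······█·······█·······█

Answer: █
██
█·█
████
█···█
██··██
█·█·█·█
████████
█·······█
██······██
█·█·····█·█
████····████
█···█···█···█
██··██··██··██
█·█·█·█·█·█·█·█
████████████████
█···············█
██··············██
█·█·············█·█
████············████
█···█···········█···█
██··██··········██··██
█·█·█·█·········█·█·█·█
████████········████████
█·······█·······█·······█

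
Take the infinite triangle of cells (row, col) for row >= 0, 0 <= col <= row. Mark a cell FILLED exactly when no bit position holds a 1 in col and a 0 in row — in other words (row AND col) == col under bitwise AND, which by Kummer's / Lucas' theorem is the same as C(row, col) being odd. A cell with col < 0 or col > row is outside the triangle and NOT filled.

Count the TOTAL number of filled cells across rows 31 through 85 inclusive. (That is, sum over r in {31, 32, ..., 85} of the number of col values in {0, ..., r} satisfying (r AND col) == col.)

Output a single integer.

Answer: 740

Derivation:
r31=11111 pc5: +32 =32
r32=100000 pc1: +2 =34
r33=100001 pc2: +4 =38
r34=100010 pc2: +4 =42
r35=100011 pc3: +8 =50
r36=100100 pc2: +4 =54
r37=100101 pc3: +8 =62
r38=100110 pc3: +8 =70
r39=100111 pc4: +16 =86
r40=101000 pc2: +4 =90
r41=101001 pc3: +8 =98
r42=101010 pc3: +8 =106
r43=101011 pc4: +16 =122
r44=101100 pc3: +8 =130
r45=101101 pc4: +16 =146
r46=101110 pc4: +16 =162
r47=101111 pc5: +32 =194
r48=110000 pc2: +4 =198
r49=110001 pc3: +8 =206
r50=110010 pc3: +8 =214
r51=110011 pc4: +16 =230
r52=110100 pc3: +8 =238
r53=110101 pc4: +16 =254
r54=110110 pc4: +16 =270
r55=110111 pc5: +32 =302
r56=111000 pc3: +8 =310
r57=111001 pc4: +16 =326
r58=111010 pc4: +16 =342
r59=111011 pc5: +32 =374
r60=111100 pc4: +16 =390
r61=111101 pc5: +32 =422
r62=111110 pc5: +32 =454
r63=111111 pc6: +64 =518
r64=1000000 pc1: +2 =520
r65=1000001 pc2: +4 =524
r66=1000010 pc2: +4 =528
r67=1000011 pc3: +8 =536
r68=1000100 pc2: +4 =540
r69=1000101 pc3: +8 =548
r70=1000110 pc3: +8 =556
r71=1000111 pc4: +16 =572
r72=1001000 pc2: +4 =576
r73=1001001 pc3: +8 =584
r74=1001010 pc3: +8 =592
r75=1001011 pc4: +16 =608
r76=1001100 pc3: +8 =616
r77=1001101 pc4: +16 =632
r78=1001110 pc4: +16 =648
r79=1001111 pc5: +32 =680
r80=1010000 pc2: +4 =684
r81=1010001 pc3: +8 =692
r82=1010010 pc3: +8 =700
r83=1010011 pc4: +16 =716
r84=1010100 pc3: +8 =724
r85=1010101 pc4: +16 =740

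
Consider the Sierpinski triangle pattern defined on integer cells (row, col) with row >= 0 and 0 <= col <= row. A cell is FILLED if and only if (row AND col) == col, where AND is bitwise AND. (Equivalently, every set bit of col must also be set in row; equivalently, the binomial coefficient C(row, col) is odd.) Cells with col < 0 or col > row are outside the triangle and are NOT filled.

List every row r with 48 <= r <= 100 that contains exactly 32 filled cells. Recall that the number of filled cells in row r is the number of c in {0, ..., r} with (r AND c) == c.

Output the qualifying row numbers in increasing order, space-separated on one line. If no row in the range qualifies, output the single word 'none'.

Answer: 55 59 61 62 79 87 91 93 94

Derivation:
Row r has 2^popcount(r) filled cells, so we need popcount(r) = log2(32) = 5.
Scan r = 48..100 and keep those with exactly 5 one-bits:
r=48=110000 popcount=2 -> skip
r=49=110001 popcount=3 -> skip
r=50=110010 popcount=3 -> skip
r=51=110011 popcount=4 -> skip
r=52=110100 popcount=3 -> skip
r=53=110101 popcount=4 -> skip
r=54=110110 popcount=4 -> skip
r=55=110111 popcount=5 -> KEEP
r=56=111000 popcount=3 -> skip
r=57=111001 popcount=4 -> skip
r=58=111010 popcount=4 -> skip
r=59=111011 popcount=5 -> KEEP
r=60=111100 popcount=4 -> skip
r=61=111101 popcount=5 -> KEEP
r=62=111110 popcount=5 -> KEEP
r=63=111111 popcount=6 -> skip
r=64=1000000 popcount=1 -> skip
r=65=1000001 popcount=2 -> skip
r=66=1000010 popcount=2 -> skip
r=67=1000011 popcount=3 -> skip
r=68=1000100 popcount=2 -> skip
r=69=1000101 popcount=3 -> skip
r=70=1000110 popcount=3 -> skip
r=71=1000111 popcount=4 -> skip
r=72=1001000 popcount=2 -> skip
r=73=1001001 popcount=3 -> skip
r=74=1001010 popcount=3 -> skip
r=75=1001011 popcount=4 -> skip
r=76=1001100 popcount=3 -> skip
r=77=1001101 popcount=4 -> skip
r=78=1001110 popcount=4 -> skip
r=79=1001111 popcount=5 -> KEEP
r=80=1010000 popcount=2 -> skip
r=81=1010001 popcount=3 -> skip
r=82=1010010 popcount=3 -> skip
r=83=1010011 popcount=4 -> skip
r=84=1010100 popcount=3 -> skip
r=85=1010101 popcount=4 -> skip
r=86=1010110 popcount=4 -> skip
r=87=1010111 popcount=5 -> KEEP
r=88=1011000 popcount=3 -> skip
r=89=1011001 popcount=4 -> skip
r=90=1011010 popcount=4 -> skip
r=91=1011011 popcount=5 -> KEEP
r=92=1011100 popcount=4 -> skip
r=93=1011101 popcount=5 -> KEEP
r=94=1011110 popcount=5 -> KEEP
r=95=1011111 popcount=6 -> skip
r=96=1100000 popcount=2 -> skip
r=97=1100001 popcount=3 -> skip
r=98=1100010 popcount=3 -> skip
r=99=1100011 popcount=4 -> skip
r=100=1100100 popcount=3 -> skip
Kept rows: 55 59 61 62 79 87 91 93 94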